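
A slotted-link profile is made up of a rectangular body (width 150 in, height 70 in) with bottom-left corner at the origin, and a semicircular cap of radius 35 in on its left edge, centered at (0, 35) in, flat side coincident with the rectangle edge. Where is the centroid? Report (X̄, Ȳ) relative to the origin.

Part | A | x̄ᵢ | ȳᵢ | A·x̄ᵢ | A·ȳᵢ
rectangular body | 10500.00 | 75.00 | 35.00 | 787500.00 | 367500.00
semicircular end | 1924.23 | -14.85 | 35.00 | -28583.33 | 67347.89
Σ | 12424.23 |  |  | 758916.67 | 434847.89
X̄ = 758916.67 / 12424.23 = 61.08 in
Ȳ = 434847.89 / 12424.23 = 35.00 in

X̄ = 61.08 in, Ȳ = 35.00 in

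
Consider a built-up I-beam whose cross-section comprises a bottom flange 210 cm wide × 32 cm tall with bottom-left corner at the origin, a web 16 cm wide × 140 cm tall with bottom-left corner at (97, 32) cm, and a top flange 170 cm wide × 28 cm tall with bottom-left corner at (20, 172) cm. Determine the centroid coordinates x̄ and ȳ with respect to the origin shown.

x̄ = 105.00 cm, ȳ = 89.02 cm

Part | A | x̄ᵢ | ȳᵢ | A·x̄ᵢ | A·ȳᵢ
bottom flange | 6720.00 | 105.00 | 16.00 | 705600.00 | 107520.00
web | 2240.00 | 105.00 | 102.00 | 235200.00 | 228480.00
top flange | 4760.00 | 105.00 | 186.00 | 499800.00 | 885360.00
Σ | 13720.00 |  |  | 1440600.00 | 1221360.00
x̄ = 1440600.00 / 13720.00 = 105.00 cm
ȳ = 1221360.00 / 13720.00 = 89.02 cm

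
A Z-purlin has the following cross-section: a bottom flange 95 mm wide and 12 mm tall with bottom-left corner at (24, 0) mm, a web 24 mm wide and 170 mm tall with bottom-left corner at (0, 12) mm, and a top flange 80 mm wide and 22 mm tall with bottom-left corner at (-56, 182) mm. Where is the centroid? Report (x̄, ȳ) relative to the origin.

x̄ = 14.66 mm, ȳ = 106.34 mm

Part | A | x̄ᵢ | ȳᵢ | A·x̄ᵢ | A·ȳᵢ
bottom flange | 1140.00 | 71.50 | 6.00 | 81510.00 | 6840.00
web | 4080.00 | 12.00 | 97.00 | 48960.00 | 395760.00
top flange | 1760.00 | -16.00 | 193.00 | -28160.00 | 339680.00
Σ | 6980.00 |  |  | 102310.00 | 742280.00
x̄ = 102310.00 / 6980.00 = 14.66 mm
ȳ = 742280.00 / 6980.00 = 106.34 mm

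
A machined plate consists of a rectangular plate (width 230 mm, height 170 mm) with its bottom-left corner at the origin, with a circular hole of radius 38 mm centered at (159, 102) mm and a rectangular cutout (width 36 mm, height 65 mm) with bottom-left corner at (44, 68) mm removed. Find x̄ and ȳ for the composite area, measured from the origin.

x̄ = 112.65 mm, ȳ = 81.48 mm

plate: A = 230 × 170 = 39100.00, centroid at (115.00, 85.00).
hole 1: A = −π·38² = -4536.46, centroid at (159.00, 102.00).
hole 2: A = −(36 × 65) = -2340.00, centroid at (62.00, 100.50).
ΣA = 32223.54 mm²
ΣAx̄ = (39100.00)(115.00) + (-4536.46)(159.00) + (-2340.00)(62.00) = 3630122.89 mm³
ΣAȳ = (39100.00)(85.00) + (-4536.46)(102.00) + (-2340.00)(100.50) = 2625611.10 mm³
x̄ = 3630122.89 / 32223.54 = 112.65 mm
ȳ = 2625611.10 / 32223.54 = 81.48 mm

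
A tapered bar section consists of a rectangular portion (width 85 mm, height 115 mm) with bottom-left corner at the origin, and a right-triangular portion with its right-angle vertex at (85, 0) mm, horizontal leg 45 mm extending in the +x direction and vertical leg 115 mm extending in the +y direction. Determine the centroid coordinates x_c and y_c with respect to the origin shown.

x_c = 54.53 mm, y_c = 53.49 mm

Part | A | x̄ᵢ | ȳᵢ | A·x̄ᵢ | A·ȳᵢ
rectangular portion | 9775.00 | 42.50 | 57.50 | 415437.50 | 562062.50
triangular portion | 2587.50 | 100.00 | 38.33 | 258750.00 | 99187.50
Σ | 12362.50 |  |  | 674187.50 | 661250.00
x_c = 674187.50 / 12362.50 = 54.53 mm
y_c = 661250.00 / 12362.50 = 53.49 mm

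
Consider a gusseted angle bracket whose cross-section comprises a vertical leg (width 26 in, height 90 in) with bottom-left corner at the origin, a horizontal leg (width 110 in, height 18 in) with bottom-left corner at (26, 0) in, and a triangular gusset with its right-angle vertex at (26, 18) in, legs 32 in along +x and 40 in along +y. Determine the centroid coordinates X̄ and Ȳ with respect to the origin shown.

X̄ = 43.20 in, Ȳ = 28.87 in

vertical leg: A = 26 × 90 = 2340.00, centroid at (13.00, 45.00).
horizontal leg: A = 110 × 18 = 1980.00, centroid at (81.00, 9.00).
gusset: A = ½·32·40 = 640.00, centroid at (36.67, 31.33).
ΣA = 4960.00 in²
ΣAX̄ = (2340.00)(13.00) + (1980.00)(81.00) + (640.00)(36.67) = 214266.67 in³
ΣAȲ = (2340.00)(45.00) + (1980.00)(9.00) + (640.00)(31.33) = 143173.33 in³
X̄ = 214266.67 / 4960.00 = 43.20 in
Ȳ = 143173.33 / 4960.00 = 28.87 in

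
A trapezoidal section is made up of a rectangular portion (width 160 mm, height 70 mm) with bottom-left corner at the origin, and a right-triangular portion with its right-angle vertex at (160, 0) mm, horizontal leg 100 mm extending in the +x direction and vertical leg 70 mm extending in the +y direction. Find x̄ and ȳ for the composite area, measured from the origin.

x̄ = 106.98 mm, ȳ = 32.22 mm

Part | A | x̄ᵢ | ȳᵢ | A·x̄ᵢ | A·ȳᵢ
rectangular portion | 11200.00 | 80.00 | 35.00 | 896000.00 | 392000.00
triangular portion | 3500.00 | 193.33 | 23.33 | 676666.67 | 81666.67
Σ | 14700.00 |  |  | 1572666.67 | 473666.67
x̄ = 1572666.67 / 14700.00 = 106.98 mm
ȳ = 473666.67 / 14700.00 = 32.22 mm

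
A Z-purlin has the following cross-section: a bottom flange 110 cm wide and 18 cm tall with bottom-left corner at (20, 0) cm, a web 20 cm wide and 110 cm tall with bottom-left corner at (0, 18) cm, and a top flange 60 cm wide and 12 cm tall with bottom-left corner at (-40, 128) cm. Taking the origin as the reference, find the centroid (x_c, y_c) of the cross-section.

bottom flange: A = 110 × 18 = 1980.00, centroid at (75.00, 9.00).
web: A = 20 × 110 = 2200.00, centroid at (10.00, 73.00).
top flange: A = 60 × 12 = 720.00, centroid at (-10.00, 134.00).
ΣA = 4900.00 cm²
ΣAx_c = (1980.00)(75.00) + (2200.00)(10.00) + (720.00)(-10.00) = 163300.00 cm³
ΣAy_c = (1980.00)(9.00) + (2200.00)(73.00) + (720.00)(134.00) = 274900.00 cm³
x_c = 163300.00 / 4900.00 = 33.33 cm
y_c = 274900.00 / 4900.00 = 56.10 cm

x_c = 33.33 cm, y_c = 56.10 cm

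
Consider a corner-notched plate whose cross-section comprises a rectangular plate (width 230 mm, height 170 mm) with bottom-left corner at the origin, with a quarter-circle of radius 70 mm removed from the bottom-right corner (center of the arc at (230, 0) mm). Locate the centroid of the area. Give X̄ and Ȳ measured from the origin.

plate: A = 230 × 170 = 39100.00, centroid at (115.00, 85.00).
removed quarter-circle: A = −¼π·70² = -3848.45, centroid at (200.29, 29.71).
ΣA = 35251.55 mm², ΣAX̄ = 3725689.60 mm³, ΣAȲ = 3209166.67 mm³.
X̄ = 3725689.60/35251.55 = 105.69 mm; Ȳ = 3209166.67/35251.55 = 91.04 mm.

X̄ = 105.69 mm, Ȳ = 91.04 mm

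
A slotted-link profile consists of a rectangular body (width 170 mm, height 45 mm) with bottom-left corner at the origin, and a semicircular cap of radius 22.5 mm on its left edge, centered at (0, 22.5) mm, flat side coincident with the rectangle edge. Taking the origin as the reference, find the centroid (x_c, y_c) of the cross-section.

rectangular body: A = 170 × 45 = 7650.00, centroid at (85.00, 22.50).
semicircular end: A = ½π·22.5² = 795.22, centroid at (-9.55, 22.50).
ΣA = 8445.22 mm²
ΣAx_c = (7650.00)(85.00) + (795.22)(-9.55) = 642656.25 mm³
ΣAy_c = (7650.00)(22.50) + (795.22)(22.50) = 190017.35 mm³
x_c = 642656.25 / 8445.22 = 76.10 mm
y_c = 190017.35 / 8445.22 = 22.50 mm

x_c = 76.10 mm, y_c = 22.50 mm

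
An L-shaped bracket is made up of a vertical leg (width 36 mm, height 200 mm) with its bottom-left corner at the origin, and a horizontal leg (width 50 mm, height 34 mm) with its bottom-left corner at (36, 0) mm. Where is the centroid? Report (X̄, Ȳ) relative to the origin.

X̄ = 26.21 mm, Ȳ = 84.15 mm

vertical leg: A = 36 × 200 = 7200.00, centroid at (18.00, 100.00).
horizontal leg: A = 50 × 34 = 1700.00, centroid at (61.00, 17.00).
ΣA = 8900.00 mm², ΣAX̄ = 233300.00 mm³, ΣAȲ = 748900.00 mm³.
X̄ = 233300.00/8900.00 = 26.21 mm; Ȳ = 748900.00/8900.00 = 84.15 mm.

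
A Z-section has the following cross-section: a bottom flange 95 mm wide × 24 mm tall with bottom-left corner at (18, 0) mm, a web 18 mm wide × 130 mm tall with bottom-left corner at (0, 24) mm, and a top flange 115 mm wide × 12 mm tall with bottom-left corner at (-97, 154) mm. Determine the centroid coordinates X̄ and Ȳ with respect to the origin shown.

X̄ = 19.32 mm, Ȳ = 76.07 mm

Part | A | x̄ᵢ | ȳᵢ | A·x̄ᵢ | A·ȳᵢ
bottom flange | 2280.00 | 65.50 | 12.00 | 149340.00 | 27360.00
web | 2340.00 | 9.00 | 89.00 | 21060.00 | 208260.00
top flange | 1380.00 | -39.50 | 160.00 | -54510.00 | 220800.00
Σ | 6000.00 |  |  | 115890.00 | 456420.00
X̄ = 115890.00 / 6000.00 = 19.32 mm
Ȳ = 456420.00 / 6000.00 = 76.07 mm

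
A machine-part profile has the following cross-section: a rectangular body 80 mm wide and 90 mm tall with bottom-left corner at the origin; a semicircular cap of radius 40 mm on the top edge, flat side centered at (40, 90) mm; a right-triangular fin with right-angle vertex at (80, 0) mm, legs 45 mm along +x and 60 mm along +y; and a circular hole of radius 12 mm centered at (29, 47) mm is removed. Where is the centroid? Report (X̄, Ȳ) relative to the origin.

rectangular body: A = 80 × 90 = 7200.00, centroid at (40.00, 45.00).
semicircular top: A = ½π·40² = 2513.27, centroid at (40.00, 106.98).
triangular fin: A = ½·45·60 = 1350.00, centroid at (95.00, 20.00).
hole: A = −π·12² = -452.39, centroid at (29.00, 47.00).
ΣA = 10610.88 mm²
ΣAX̄ = (7200.00)(40.00) + (2513.27)(40.00) + (1350.00)(95.00) + (-452.39)(29.00) = 503661.67 mm³
ΣAȲ = (7200.00)(45.00) + (2513.27)(106.98) + (1350.00)(20.00) + (-452.39)(47.00) = 598599.04 mm³
X̄ = 503661.67 / 10610.88 = 47.47 mm
Ȳ = 598599.04 / 10610.88 = 56.41 mm

X̄ = 47.47 mm, Ȳ = 56.41 mm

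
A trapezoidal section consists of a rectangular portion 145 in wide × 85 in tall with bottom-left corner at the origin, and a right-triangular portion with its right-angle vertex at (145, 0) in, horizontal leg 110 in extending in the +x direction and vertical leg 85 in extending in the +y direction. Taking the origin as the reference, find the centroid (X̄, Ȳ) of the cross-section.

X̄ = 102.52 in, Ȳ = 38.60 in

Part | A | x̄ᵢ | ȳᵢ | A·x̄ᵢ | A·ȳᵢ
rectangular portion | 12325.00 | 72.50 | 42.50 | 893562.50 | 523812.50
triangular portion | 4675.00 | 181.67 | 28.33 | 849291.67 | 132458.33
Σ | 17000.00 |  |  | 1742854.17 | 656270.83
X̄ = 1742854.17 / 17000.00 = 102.52 in
Ȳ = 656270.83 / 17000.00 = 38.60 in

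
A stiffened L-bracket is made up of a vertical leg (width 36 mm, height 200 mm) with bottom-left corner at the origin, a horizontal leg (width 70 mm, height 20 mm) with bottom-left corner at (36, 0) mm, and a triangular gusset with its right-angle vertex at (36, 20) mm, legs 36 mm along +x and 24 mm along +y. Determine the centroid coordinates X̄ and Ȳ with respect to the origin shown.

vertical leg: A = 36 × 200 = 7200.00, centroid at (18.00, 100.00).
horizontal leg: A = 70 × 20 = 1400.00, centroid at (71.00, 10.00).
gusset: A = ½·36·24 = 432.00, centroid at (48.00, 28.00).
ΣA = 9032.00 mm²
ΣAX̄ = (7200.00)(18.00) + (1400.00)(71.00) + (432.00)(48.00) = 249736.00 mm³
ΣAȲ = (7200.00)(100.00) + (1400.00)(10.00) + (432.00)(28.00) = 746096.00 mm³
X̄ = 249736.00 / 9032.00 = 27.65 mm
Ȳ = 746096.00 / 9032.00 = 82.61 mm

X̄ = 27.65 mm, Ȳ = 82.61 mm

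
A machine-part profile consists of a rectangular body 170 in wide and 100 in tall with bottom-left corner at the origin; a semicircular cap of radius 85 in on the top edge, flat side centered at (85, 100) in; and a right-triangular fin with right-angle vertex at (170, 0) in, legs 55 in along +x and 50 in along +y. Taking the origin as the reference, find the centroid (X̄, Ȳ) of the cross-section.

Part | A | x̄ᵢ | ȳᵢ | A·x̄ᵢ | A·ȳᵢ
rectangular body | 17000.00 | 85.00 | 50.00 | 1445000.00 | 850000.00
semicircular top | 11349.00 | 85.00 | 136.08 | 964665.29 | 1544317.01
triangular fin | 1375.00 | 188.33 | 16.67 | 258958.33 | 22916.67
Σ | 29724.00 |  |  | 2668623.63 | 2417233.68
X̄ = 2668623.63 / 29724.00 = 89.78 in
Ȳ = 2417233.68 / 29724.00 = 81.32 in

X̄ = 89.78 in, Ȳ = 81.32 in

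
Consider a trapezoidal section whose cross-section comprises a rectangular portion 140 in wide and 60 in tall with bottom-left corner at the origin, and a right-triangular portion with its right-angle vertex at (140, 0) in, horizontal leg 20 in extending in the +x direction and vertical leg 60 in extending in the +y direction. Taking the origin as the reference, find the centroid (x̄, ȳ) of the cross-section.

rectangular portion: A = 140 × 60 = 8400.00, centroid at (70.00, 30.00).
triangular portion: A = ½·20·60 = 600.00, centroid at (146.67, 20.00).
ΣA = 9000.00 in²
ΣAx̄ = (8400.00)(70.00) + (600.00)(146.67) = 676000.00 in³
ΣAȳ = (8400.00)(30.00) + (600.00)(20.00) = 264000.00 in³
x̄ = 676000.00 / 9000.00 = 75.11 in
ȳ = 264000.00 / 9000.00 = 29.33 in

x̄ = 75.11 in, ȳ = 29.33 in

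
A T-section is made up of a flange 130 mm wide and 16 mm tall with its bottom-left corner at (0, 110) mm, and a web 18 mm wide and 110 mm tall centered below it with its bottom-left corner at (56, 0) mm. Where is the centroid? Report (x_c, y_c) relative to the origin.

x_c = 65.00 mm, y_c = 87.28 mm

web: A = 18 × 110 = 1980.00, centroid at (65.00, 55.00).
flange: A = 130 × 16 = 2080.00, centroid at (65.00, 118.00).
ΣA = 4060.00 mm², ΣAx_c = 263900.00 mm³, ΣAy_c = 354340.00 mm³.
x_c = 263900.00/4060.00 = 65.00 mm; y_c = 354340.00/4060.00 = 87.28 mm.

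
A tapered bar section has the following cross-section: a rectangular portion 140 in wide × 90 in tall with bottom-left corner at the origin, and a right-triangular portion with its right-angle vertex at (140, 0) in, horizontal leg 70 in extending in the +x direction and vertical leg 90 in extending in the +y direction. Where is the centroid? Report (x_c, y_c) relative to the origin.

rectangular portion: A = 140 × 90 = 12600.00, centroid at (70.00, 45.00).
triangular portion: A = ½·70·90 = 3150.00, centroid at (163.33, 30.00).
ΣA = 15750.00 in²
ΣAx_c = (12600.00)(70.00) + (3150.00)(163.33) = 1396500.00 in³
ΣAy_c = (12600.00)(45.00) + (3150.00)(30.00) = 661500.00 in³
x_c = 1396500.00 / 15750.00 = 88.67 in
y_c = 661500.00 / 15750.00 = 42.00 in

x_c = 88.67 in, y_c = 42.00 in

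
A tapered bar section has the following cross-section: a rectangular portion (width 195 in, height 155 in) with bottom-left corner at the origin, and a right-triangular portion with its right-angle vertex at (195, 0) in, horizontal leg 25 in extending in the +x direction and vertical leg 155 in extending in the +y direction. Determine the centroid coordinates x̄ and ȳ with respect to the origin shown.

Part | A | x̄ᵢ | ȳᵢ | A·x̄ᵢ | A·ȳᵢ
rectangular portion | 30225.00 | 97.50 | 77.50 | 2946937.50 | 2342437.50
triangular portion | 1937.50 | 203.33 | 51.67 | 393958.33 | 100104.17
Σ | 32162.50 |  |  | 3340895.83 | 2442541.67
x̄ = 3340895.83 / 32162.50 = 103.88 in
ȳ = 2442541.67 / 32162.50 = 75.94 in

x̄ = 103.88 in, ȳ = 75.94 in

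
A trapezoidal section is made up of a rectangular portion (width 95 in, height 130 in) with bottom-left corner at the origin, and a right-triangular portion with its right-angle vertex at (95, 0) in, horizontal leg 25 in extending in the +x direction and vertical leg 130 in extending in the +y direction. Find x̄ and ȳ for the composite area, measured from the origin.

Part | A | x̄ᵢ | ȳᵢ | A·x̄ᵢ | A·ȳᵢ
rectangular portion | 12350.00 | 47.50 | 65.00 | 586625.00 | 802750.00
triangular portion | 1625.00 | 103.33 | 43.33 | 167916.67 | 70416.67
Σ | 13975.00 |  |  | 754541.67 | 873166.67
x̄ = 754541.67 / 13975.00 = 53.99 in
ȳ = 873166.67 / 13975.00 = 62.48 in

x̄ = 53.99 in, ȳ = 62.48 in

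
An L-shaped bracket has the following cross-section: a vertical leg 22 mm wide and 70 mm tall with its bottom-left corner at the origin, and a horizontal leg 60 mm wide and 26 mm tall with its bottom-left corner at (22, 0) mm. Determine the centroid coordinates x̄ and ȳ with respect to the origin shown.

x̄ = 31.63 mm, ȳ = 23.93 mm

vertical leg: A = 22 × 70 = 1540.00, centroid at (11.00, 35.00).
horizontal leg: A = 60 × 26 = 1560.00, centroid at (52.00, 13.00).
ΣA = 3100.00 mm²
ΣAx̄ = (1540.00)(11.00) + (1560.00)(52.00) = 98060.00 mm³
ΣAȳ = (1540.00)(35.00) + (1560.00)(13.00) = 74180.00 mm³
x̄ = 98060.00 / 3100.00 = 31.63 mm
ȳ = 74180.00 / 3100.00 = 23.93 mm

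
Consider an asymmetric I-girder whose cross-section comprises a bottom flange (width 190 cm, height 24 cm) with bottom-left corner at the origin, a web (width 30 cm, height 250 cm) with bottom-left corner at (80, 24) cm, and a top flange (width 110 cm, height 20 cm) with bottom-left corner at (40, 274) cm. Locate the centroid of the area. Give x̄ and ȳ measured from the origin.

x̄ = 95.00 cm, ȳ = 126.02 cm

bottom flange: A = 190 × 24 = 4560.00, centroid at (95.00, 12.00).
web: A = 30 × 250 = 7500.00, centroid at (95.00, 149.00).
top flange: A = 110 × 20 = 2200.00, centroid at (95.00, 284.00).
ΣA = 14260.00 cm²
ΣAx̄ = (4560.00)(95.00) + (7500.00)(95.00) + (2200.00)(95.00) = 1354700.00 cm³
ΣAȳ = (4560.00)(12.00) + (7500.00)(149.00) + (2200.00)(284.00) = 1797020.00 cm³
x̄ = 1354700.00 / 14260.00 = 95.00 cm
ȳ = 1797020.00 / 14260.00 = 126.02 cm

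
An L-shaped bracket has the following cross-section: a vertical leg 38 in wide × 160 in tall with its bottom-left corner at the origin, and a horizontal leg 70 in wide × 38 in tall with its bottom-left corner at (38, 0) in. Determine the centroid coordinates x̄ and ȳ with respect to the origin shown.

vertical leg: A = 38 × 160 = 6080.00, centroid at (19.00, 80.00).
horizontal leg: A = 70 × 38 = 2660.00, centroid at (73.00, 19.00).
ΣA = 8740.00 in², ΣAx̄ = 309700.00 in³, ΣAȳ = 536940.00 in³.
x̄ = 309700.00/8740.00 = 35.43 in; ȳ = 536940.00/8740.00 = 61.43 in.

x̄ = 35.43 in, ȳ = 61.43 in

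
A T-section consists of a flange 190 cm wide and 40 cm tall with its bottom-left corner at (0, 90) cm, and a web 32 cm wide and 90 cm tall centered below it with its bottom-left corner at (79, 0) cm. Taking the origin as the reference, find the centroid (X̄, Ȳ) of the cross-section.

X̄ = 95.00 cm, Ȳ = 92.14 cm

Part | A | x̄ᵢ | ȳᵢ | A·x̄ᵢ | A·ȳᵢ
web | 2880.00 | 95.00 | 45.00 | 273600.00 | 129600.00
flange | 7600.00 | 95.00 | 110.00 | 722000.00 | 836000.00
Σ | 10480.00 |  |  | 995600.00 | 965600.00
X̄ = 995600.00 / 10480.00 = 95.00 cm
Ȳ = 965600.00 / 10480.00 = 92.14 cm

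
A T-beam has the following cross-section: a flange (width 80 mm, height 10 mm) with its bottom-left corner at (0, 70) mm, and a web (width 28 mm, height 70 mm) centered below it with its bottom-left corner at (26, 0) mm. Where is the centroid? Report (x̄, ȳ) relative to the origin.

web: A = 28 × 70 = 1960.00, centroid at (40.00, 35.00).
flange: A = 80 × 10 = 800.00, centroid at (40.00, 75.00).
ΣA = 2760.00 mm², ΣAx̄ = 110400.00 mm³, ΣAȳ = 128600.00 mm³.
x̄ = 110400.00/2760.00 = 40.00 mm; ȳ = 128600.00/2760.00 = 46.59 mm.

x̄ = 40.00 mm, ȳ = 46.59 mm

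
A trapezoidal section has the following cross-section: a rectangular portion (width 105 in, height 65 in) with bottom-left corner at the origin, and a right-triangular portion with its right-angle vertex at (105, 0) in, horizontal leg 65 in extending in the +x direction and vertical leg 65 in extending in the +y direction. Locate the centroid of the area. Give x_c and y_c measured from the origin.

rectangular portion: A = 105 × 65 = 6825.00, centroid at (52.50, 32.50).
triangular portion: A = ½·65·65 = 2112.50, centroid at (126.67, 21.67).
ΣA = 8937.50 in², ΣAx_c = 625895.83 in³, ΣAy_c = 267583.33 in³.
x_c = 625895.83/8937.50 = 70.03 in; y_c = 267583.33/8937.50 = 29.94 in.

x_c = 70.03 in, y_c = 29.94 in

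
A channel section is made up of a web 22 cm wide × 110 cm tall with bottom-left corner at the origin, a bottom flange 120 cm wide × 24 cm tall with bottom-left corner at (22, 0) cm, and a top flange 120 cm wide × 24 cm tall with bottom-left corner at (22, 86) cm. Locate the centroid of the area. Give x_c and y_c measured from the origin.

web: A = 22 × 110 = 2420.00, centroid at (11.00, 55.00).
bottom flange: A = 120 × 24 = 2880.00, centroid at (82.00, 12.00).
top flange: A = 120 × 24 = 2880.00, centroid at (82.00, 98.00).
ΣA = 8180.00 cm², ΣAx_c = 498940.00 cm³, ΣAy_c = 449900.00 cm³.
x_c = 498940.00/8180.00 = 61.00 cm; y_c = 449900.00/8180.00 = 55.00 cm.

x_c = 61.00 cm, y_c = 55.00 cm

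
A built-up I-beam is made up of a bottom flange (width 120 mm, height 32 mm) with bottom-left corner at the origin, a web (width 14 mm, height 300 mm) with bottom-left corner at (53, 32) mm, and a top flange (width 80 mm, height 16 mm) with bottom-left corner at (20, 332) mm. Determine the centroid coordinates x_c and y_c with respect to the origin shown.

bottom flange: A = 120 × 32 = 3840.00, centroid at (60.00, 16.00).
web: A = 14 × 300 = 4200.00, centroid at (60.00, 182.00).
top flange: A = 80 × 16 = 1280.00, centroid at (60.00, 340.00).
ΣA = 9320.00 mm²
ΣAx_c = (3840.00)(60.00) + (4200.00)(60.00) + (1280.00)(60.00) = 559200.00 mm³
ΣAy_c = (3840.00)(16.00) + (4200.00)(182.00) + (1280.00)(340.00) = 1261040.00 mm³
x_c = 559200.00 / 9320.00 = 60.00 mm
y_c = 1261040.00 / 9320.00 = 135.30 mm

x_c = 60.00 mm, y_c = 135.30 mm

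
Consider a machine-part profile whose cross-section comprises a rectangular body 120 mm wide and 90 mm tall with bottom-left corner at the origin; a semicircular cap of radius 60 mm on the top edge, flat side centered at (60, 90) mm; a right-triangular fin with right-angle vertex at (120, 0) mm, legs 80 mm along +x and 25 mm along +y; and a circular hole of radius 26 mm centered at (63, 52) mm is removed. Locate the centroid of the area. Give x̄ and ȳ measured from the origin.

rectangular body: A = 120 × 90 = 10800.00, centroid at (60.00, 45.00).
semicircular top: A = ½π·60² = 5654.87, centroid at (60.00, 115.46).
triangular fin: A = ½·80·25 = 1000.00, centroid at (146.67, 8.33).
hole: A = −π·26² = -2123.72, centroid at (63.00, 52.00).
ΣA = 15331.15 mm², ΣAx̄ = 1000164.53 mm³, ΣAȳ = 1036838.08 mm³.
x̄ = 1000164.53/15331.15 = 65.24 mm; ȳ = 1036838.08/15331.15 = 67.63 mm.

x̄ = 65.24 mm, ȳ = 67.63 mm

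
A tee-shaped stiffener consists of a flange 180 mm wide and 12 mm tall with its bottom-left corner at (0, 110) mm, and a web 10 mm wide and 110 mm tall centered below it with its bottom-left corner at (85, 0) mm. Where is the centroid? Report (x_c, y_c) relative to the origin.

x_c = 90.00 mm, y_c = 95.42 mm

web: A = 10 × 110 = 1100.00, centroid at (90.00, 55.00).
flange: A = 180 × 12 = 2160.00, centroid at (90.00, 116.00).
ΣA = 3260.00 mm², ΣAx_c = 293400.00 mm³, ΣAy_c = 311060.00 mm³.
x_c = 293400.00/3260.00 = 90.00 mm; y_c = 311060.00/3260.00 = 95.42 mm.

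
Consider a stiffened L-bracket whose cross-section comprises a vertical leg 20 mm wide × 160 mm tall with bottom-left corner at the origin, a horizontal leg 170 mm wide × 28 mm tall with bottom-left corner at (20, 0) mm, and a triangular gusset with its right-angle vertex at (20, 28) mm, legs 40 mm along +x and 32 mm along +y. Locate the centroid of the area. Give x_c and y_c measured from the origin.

Part | A | x̄ᵢ | ȳᵢ | A·x̄ᵢ | A·ȳᵢ
vertical leg | 3200.00 | 10.00 | 80.00 | 32000.00 | 256000.00
horizontal leg | 4760.00 | 105.00 | 14.00 | 499800.00 | 66640.00
gusset | 640.00 | 33.33 | 38.67 | 21333.33 | 24746.67
Σ | 8600.00 |  |  | 553133.33 | 347386.67
x_c = 553133.33 / 8600.00 = 64.32 mm
y_c = 347386.67 / 8600.00 = 40.39 mm

x_c = 64.32 mm, y_c = 40.39 mm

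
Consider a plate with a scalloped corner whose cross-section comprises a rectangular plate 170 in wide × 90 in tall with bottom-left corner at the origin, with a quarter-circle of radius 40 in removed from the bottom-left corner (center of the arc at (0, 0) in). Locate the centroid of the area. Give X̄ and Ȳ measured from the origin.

plate: A = 170 × 90 = 15300.00, centroid at (85.00, 45.00).
removed quarter-circle: A = −¼π·40² = -1256.64, centroid at (16.98, 16.98).
ΣA = 14043.36 in²
ΣAX̄ = (15300.00)(85.00) + (-1256.64)(16.98) = 1279166.67 in³
ΣAȲ = (15300.00)(45.00) + (-1256.64)(16.98) = 667166.67 in³
X̄ = 1279166.67 / 14043.36 = 91.09 in
Ȳ = 667166.67 / 14043.36 = 47.51 in

X̄ = 91.09 in, Ȳ = 47.51 in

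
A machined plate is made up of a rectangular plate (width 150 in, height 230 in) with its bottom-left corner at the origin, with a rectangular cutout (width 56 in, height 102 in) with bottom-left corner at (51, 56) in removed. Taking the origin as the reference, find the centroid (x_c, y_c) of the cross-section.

Part | A | x̄ᵢ | ȳᵢ | A·x̄ᵢ | A·ȳᵢ
plate | 34500.00 | 75.00 | 115.00 | 2587500.00 | 3967500.00
hole | -5712.00 | 79.00 | 107.00 | -451248.00 | -611184.00
Σ | 28788.00 |  |  | 2136252.00 | 3356316.00
x_c = 2136252.00 / 28788.00 = 74.21 in
y_c = 3356316.00 / 28788.00 = 116.59 in

x_c = 74.21 in, y_c = 116.59 in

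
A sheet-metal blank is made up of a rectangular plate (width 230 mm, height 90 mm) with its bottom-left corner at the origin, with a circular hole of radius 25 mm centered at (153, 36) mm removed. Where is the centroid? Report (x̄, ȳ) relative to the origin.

plate: A = 230 × 90 = 20700.00, centroid at (115.00, 45.00).
hole: A = −π·25² = -1963.50, centroid at (153.00, 36.00).
ΣA = 18736.50 mm², ΣAx̄ = 2080085.20 mm³, ΣAȳ = 860814.17 mm³.
x̄ = 2080085.20/18736.50 = 111.02 mm; ȳ = 860814.17/18736.50 = 45.94 mm.

x̄ = 111.02 mm, ȳ = 45.94 mm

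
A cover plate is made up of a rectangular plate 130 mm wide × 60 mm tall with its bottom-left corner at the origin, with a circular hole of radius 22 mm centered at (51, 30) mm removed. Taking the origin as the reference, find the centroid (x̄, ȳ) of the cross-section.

plate: A = 130 × 60 = 7800.00, centroid at (65.00, 30.00).
hole: A = −π·22² = -1520.53, centroid at (51.00, 30.00).
ΣA = 6279.47 mm², ΣAx̄ = 429452.93 mm³, ΣAȳ = 188384.07 mm³.
x̄ = 429452.93/6279.47 = 68.39 mm; ȳ = 188384.07/6279.47 = 30.00 mm.

x̄ = 68.39 mm, ȳ = 30.00 mm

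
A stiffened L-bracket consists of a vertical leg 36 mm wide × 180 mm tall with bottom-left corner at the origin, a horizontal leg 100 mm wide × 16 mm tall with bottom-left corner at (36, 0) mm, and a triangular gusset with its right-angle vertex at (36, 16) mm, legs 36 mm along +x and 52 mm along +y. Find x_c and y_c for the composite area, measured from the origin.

Part | A | x̄ᵢ | ȳᵢ | A·x̄ᵢ | A·ȳᵢ
vertical leg | 6480.00 | 18.00 | 90.00 | 116640.00 | 583200.00
horizontal leg | 1600.00 | 86.00 | 8.00 | 137600.00 | 12800.00
gusset | 936.00 | 48.00 | 33.33 | 44928.00 | 31200.00
Σ | 9016.00 |  |  | 299168.00 | 627200.00
x_c = 299168.00 / 9016.00 = 33.18 mm
y_c = 627200.00 / 9016.00 = 69.57 mm

x_c = 33.18 mm, y_c = 69.57 mm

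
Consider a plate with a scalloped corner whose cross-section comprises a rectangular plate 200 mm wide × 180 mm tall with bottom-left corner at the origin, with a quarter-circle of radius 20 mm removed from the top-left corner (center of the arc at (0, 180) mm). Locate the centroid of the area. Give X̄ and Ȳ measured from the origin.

plate: A = 200 × 180 = 36000.00, centroid at (100.00, 90.00).
removed quarter-circle: A = −¼π·20² = -314.16, centroid at (8.49, 171.51).
ΣA = 35685.84 mm², ΣAX̄ = 3597333.33 mm³, ΣAȲ = 3186118.00 mm³.
X̄ = 3597333.33/35685.84 = 100.81 mm; Ȳ = 3186118.00/35685.84 = 89.28 mm.

X̄ = 100.81 mm, Ȳ = 89.28 mm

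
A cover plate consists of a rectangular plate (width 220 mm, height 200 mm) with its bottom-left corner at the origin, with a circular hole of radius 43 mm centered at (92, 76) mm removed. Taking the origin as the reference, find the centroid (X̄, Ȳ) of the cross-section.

Part | A | x̄ᵢ | ȳᵢ | A·x̄ᵢ | A·ȳᵢ
plate | 44000.00 | 110.00 | 100.00 | 4840000.00 | 4400000.00
hole | -5808.80 | 92.00 | 76.00 | -534410.04 | -441469.17
Σ | 38191.20 |  |  | 4305589.96 | 3958530.83
X̄ = 4305589.96 / 38191.20 = 112.74 mm
Ȳ = 3958530.83 / 38191.20 = 103.65 mm

X̄ = 112.74 mm, Ȳ = 103.65 mm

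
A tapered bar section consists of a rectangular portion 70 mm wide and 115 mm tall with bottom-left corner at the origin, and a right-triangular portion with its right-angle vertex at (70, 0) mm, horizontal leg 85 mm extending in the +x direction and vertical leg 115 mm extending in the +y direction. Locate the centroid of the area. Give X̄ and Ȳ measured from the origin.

rectangular portion: A = 70 × 115 = 8050.00, centroid at (35.00, 57.50).
triangular portion: A = ½·85·115 = 4887.50, centroid at (98.33, 38.33).
ΣA = 12937.50 mm²
ΣAX̄ = (8050.00)(35.00) + (4887.50)(98.33) = 762354.17 mm³
ΣAȲ = (8050.00)(57.50) + (4887.50)(38.33) = 650229.17 mm³
X̄ = 762354.17 / 12937.50 = 58.93 mm
Ȳ = 650229.17 / 12937.50 = 50.26 mm

X̄ = 58.93 mm, Ȳ = 50.26 mm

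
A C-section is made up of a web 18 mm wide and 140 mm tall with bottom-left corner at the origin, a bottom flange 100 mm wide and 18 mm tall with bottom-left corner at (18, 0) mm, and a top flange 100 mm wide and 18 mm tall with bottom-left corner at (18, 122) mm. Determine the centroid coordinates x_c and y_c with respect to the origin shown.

web: A = 18 × 140 = 2520.00, centroid at (9.00, 70.00).
bottom flange: A = 100 × 18 = 1800.00, centroid at (68.00, 9.00).
top flange: A = 100 × 18 = 1800.00, centroid at (68.00, 131.00).
ΣA = 6120.00 mm², ΣAx_c = 267480.00 mm³, ΣAy_c = 428400.00 mm³.
x_c = 267480.00/6120.00 = 43.71 mm; y_c = 428400.00/6120.00 = 70.00 mm.

x_c = 43.71 mm, y_c = 70.00 mm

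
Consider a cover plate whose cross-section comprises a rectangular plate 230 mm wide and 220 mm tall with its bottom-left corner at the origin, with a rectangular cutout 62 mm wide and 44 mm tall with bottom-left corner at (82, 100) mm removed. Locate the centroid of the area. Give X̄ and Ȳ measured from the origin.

X̄ = 115.11 mm, Ȳ = 109.32 mm

plate: A = 230 × 220 = 50600.00, centroid at (115.00, 110.00).
hole: A = −(62 × 44) = -2728.00, centroid at (113.00, 122.00).
ΣA = 47872.00 mm², ΣAX̄ = 5510736.00 mm³, ΣAȲ = 5233184.00 mm³.
X̄ = 5510736.00/47872.00 = 115.11 mm; Ȳ = 5233184.00/47872.00 = 109.32 mm.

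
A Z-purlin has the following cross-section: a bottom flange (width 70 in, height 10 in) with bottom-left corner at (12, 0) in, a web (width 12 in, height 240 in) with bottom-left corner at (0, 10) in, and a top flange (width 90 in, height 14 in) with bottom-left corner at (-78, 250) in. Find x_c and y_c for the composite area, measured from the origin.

x_c = 1.78 in, y_c = 144.98 in

bottom flange: A = 70 × 10 = 700.00, centroid at (47.00, 5.00).
web: A = 12 × 240 = 2880.00, centroid at (6.00, 130.00).
top flange: A = 90 × 14 = 1260.00, centroid at (-33.00, 257.00).
ΣA = 4840.00 in²
ΣAx_c = (700.00)(47.00) + (2880.00)(6.00) + (1260.00)(-33.00) = 8600.00 in³
ΣAy_c = (700.00)(5.00) + (2880.00)(130.00) + (1260.00)(257.00) = 701720.00 in³
x_c = 8600.00 / 4840.00 = 1.78 in
y_c = 701720.00 / 4840.00 = 144.98 in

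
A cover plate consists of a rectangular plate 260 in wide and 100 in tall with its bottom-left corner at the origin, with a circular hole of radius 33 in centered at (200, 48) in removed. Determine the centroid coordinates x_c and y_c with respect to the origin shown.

Part | A | x̄ᵢ | ȳᵢ | A·x̄ᵢ | A·ȳᵢ
plate | 26000.00 | 130.00 | 50.00 | 3380000.00 | 1300000.00
hole | -3421.19 | 200.00 | 48.00 | -684238.88 | -164217.33
Σ | 22578.81 |  |  | 2695761.12 | 1135782.67
x_c = 2695761.12 / 22578.81 = 119.39 in
y_c = 1135782.67 / 22578.81 = 50.30 in

x_c = 119.39 in, y_c = 50.30 in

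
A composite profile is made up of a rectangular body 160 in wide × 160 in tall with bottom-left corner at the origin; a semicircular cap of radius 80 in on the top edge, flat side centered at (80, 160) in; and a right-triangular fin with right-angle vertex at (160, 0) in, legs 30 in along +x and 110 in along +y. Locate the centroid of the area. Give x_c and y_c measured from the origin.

x_c = 83.98 in, y_c = 108.79 in

Part | A | x̄ᵢ | ȳᵢ | A·x̄ᵢ | A·ȳᵢ
rectangular body | 25600.00 | 80.00 | 80.00 | 2048000.00 | 2048000.00
semicircular top | 10053.10 | 80.00 | 193.95 | 804247.72 | 1949828.77
triangular fin | 1650.00 | 170.00 | 36.67 | 280500.00 | 60500.00
Σ | 37303.10 |  |  | 3132747.72 | 4058328.77
x_c = 3132747.72 / 37303.10 = 83.98 in
y_c = 4058328.77 / 37303.10 = 108.79 in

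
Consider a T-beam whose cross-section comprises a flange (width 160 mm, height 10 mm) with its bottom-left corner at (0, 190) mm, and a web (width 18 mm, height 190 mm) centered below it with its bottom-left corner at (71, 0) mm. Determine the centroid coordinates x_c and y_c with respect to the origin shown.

web: A = 18 × 190 = 3420.00, centroid at (80.00, 95.00).
flange: A = 160 × 10 = 1600.00, centroid at (80.00, 195.00).
ΣA = 5020.00 mm², ΣAx_c = 401600.00 mm³, ΣAy_c = 636900.00 mm³.
x_c = 401600.00/5020.00 = 80.00 mm; y_c = 636900.00/5020.00 = 126.87 mm.

x_c = 80.00 mm, y_c = 126.87 mm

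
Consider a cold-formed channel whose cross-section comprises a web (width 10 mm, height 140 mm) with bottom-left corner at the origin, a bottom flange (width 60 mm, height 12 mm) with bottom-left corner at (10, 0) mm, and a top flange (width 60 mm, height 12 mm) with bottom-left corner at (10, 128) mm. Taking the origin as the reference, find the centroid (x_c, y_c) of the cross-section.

web: A = 10 × 140 = 1400.00, centroid at (5.00, 70.00).
bottom flange: A = 60 × 12 = 720.00, centroid at (40.00, 6.00).
top flange: A = 60 × 12 = 720.00, centroid at (40.00, 134.00).
ΣA = 2840.00 mm², ΣAx_c = 64600.00 mm³, ΣAy_c = 198800.00 mm³.
x_c = 64600.00/2840.00 = 22.75 mm; y_c = 198800.00/2840.00 = 70.00 mm.

x_c = 22.75 mm, y_c = 70.00 mm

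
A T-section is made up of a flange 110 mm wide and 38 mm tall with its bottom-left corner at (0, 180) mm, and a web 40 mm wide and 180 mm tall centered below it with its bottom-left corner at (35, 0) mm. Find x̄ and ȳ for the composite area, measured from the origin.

x̄ = 55.00 mm, ȳ = 130.04 mm

web: A = 40 × 180 = 7200.00, centroid at (55.00, 90.00).
flange: A = 110 × 38 = 4180.00, centroid at (55.00, 199.00).
ΣA = 11380.00 mm²
ΣAx̄ = (7200.00)(55.00) + (4180.00)(55.00) = 625900.00 mm³
ΣAȳ = (7200.00)(90.00) + (4180.00)(199.00) = 1479820.00 mm³
x̄ = 625900.00 / 11380.00 = 55.00 mm
ȳ = 1479820.00 / 11380.00 = 130.04 mm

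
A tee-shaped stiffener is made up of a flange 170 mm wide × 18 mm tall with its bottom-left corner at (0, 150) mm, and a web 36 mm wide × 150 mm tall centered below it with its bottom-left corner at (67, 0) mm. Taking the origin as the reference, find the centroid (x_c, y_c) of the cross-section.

Part | A | x̄ᵢ | ȳᵢ | A·x̄ᵢ | A·ȳᵢ
web | 5400.00 | 85.00 | 75.00 | 459000.00 | 405000.00
flange | 3060.00 | 85.00 | 159.00 | 260100.00 | 486540.00
Σ | 8460.00 |  |  | 719100.00 | 891540.00
x_c = 719100.00 / 8460.00 = 85.00 mm
y_c = 891540.00 / 8460.00 = 105.38 mm

x_c = 85.00 mm, y_c = 105.38 mm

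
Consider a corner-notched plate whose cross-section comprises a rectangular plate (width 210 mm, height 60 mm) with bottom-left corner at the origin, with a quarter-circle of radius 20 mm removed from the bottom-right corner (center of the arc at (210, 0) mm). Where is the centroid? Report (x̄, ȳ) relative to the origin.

plate: A = 210 × 60 = 12600.00, centroid at (105.00, 30.00).
removed quarter-circle: A = −¼π·20² = -314.16, centroid at (201.51, 8.49).
ΣA = 12285.84 mm², ΣAx̄ = 1259693.22 mm³, ΣAȳ = 375333.33 mm³.
x̄ = 1259693.22/12285.84 = 102.53 mm; ȳ = 375333.33/12285.84 = 30.55 mm.

x̄ = 102.53 mm, ȳ = 30.55 mm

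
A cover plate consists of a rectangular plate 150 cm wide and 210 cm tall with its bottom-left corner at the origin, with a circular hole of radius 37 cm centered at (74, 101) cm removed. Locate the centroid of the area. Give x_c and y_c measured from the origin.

x_c = 75.16 cm, y_c = 105.63 cm

plate: A = 150 × 210 = 31500.00, centroid at (75.00, 105.00).
hole: A = −π·37² = -4300.84, centroid at (74.00, 101.00).
ΣA = 27199.16 cm², ΣAx_c = 2044237.81 cm³, ΣAy_c = 2873115.13 cm³.
x_c = 2044237.81/27199.16 = 75.16 cm; y_c = 2873115.13/27199.16 = 105.63 cm.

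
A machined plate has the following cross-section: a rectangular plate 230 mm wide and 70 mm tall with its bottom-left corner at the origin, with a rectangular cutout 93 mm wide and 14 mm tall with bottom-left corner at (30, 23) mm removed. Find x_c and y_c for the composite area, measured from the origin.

x_c = 118.39 mm, y_c = 35.44 mm

plate: A = 230 × 70 = 16100.00, centroid at (115.00, 35.00).
hole: A = −(93 × 14) = -1302.00, centroid at (76.50, 30.00).
ΣA = 14798.00 mm²
ΣAx_c = (16100.00)(115.00) + (-1302.00)(76.50) = 1751897.00 mm³
ΣAy_c = (16100.00)(35.00) + (-1302.00)(30.00) = 524440.00 mm³
x_c = 1751897.00 / 14798.00 = 118.39 mm
y_c = 524440.00 / 14798.00 = 35.44 mm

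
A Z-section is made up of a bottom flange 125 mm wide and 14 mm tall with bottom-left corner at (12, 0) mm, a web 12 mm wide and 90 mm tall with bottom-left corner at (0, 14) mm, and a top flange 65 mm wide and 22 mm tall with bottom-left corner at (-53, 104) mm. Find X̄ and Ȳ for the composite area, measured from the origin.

bottom flange: A = 125 × 14 = 1750.00, centroid at (74.50, 7.00).
web: A = 12 × 90 = 1080.00, centroid at (6.00, 59.00).
top flange: A = 65 × 22 = 1430.00, centroid at (-20.50, 115.00).
ΣA = 4260.00 mm², ΣAX̄ = 107540.00 mm³, ΣAȲ = 240420.00 mm³.
X̄ = 107540.00/4260.00 = 25.24 mm; Ȳ = 240420.00/4260.00 = 56.44 mm.

X̄ = 25.24 mm, Ȳ = 56.44 mm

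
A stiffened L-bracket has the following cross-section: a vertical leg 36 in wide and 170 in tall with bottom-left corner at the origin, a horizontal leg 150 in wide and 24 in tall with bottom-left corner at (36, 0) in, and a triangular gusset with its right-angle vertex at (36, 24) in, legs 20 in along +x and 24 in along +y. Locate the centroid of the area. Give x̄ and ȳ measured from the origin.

vertical leg: A = 36 × 170 = 6120.00, centroid at (18.00, 85.00).
horizontal leg: A = 150 × 24 = 3600.00, centroid at (111.00, 12.00).
gusset: A = ½·20·24 = 240.00, centroid at (42.67, 32.00).
ΣA = 9960.00 in², ΣAx̄ = 520000.00 in³, ΣAȳ = 571080.00 in³.
x̄ = 520000.00/9960.00 = 52.21 in; ȳ = 571080.00/9960.00 = 57.34 in.

x̄ = 52.21 in, ȳ = 57.34 in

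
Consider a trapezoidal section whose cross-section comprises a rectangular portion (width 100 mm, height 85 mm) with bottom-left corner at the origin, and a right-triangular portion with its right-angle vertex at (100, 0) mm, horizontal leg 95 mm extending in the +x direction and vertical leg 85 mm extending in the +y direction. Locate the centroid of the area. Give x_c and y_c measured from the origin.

x_c = 76.30 mm, y_c = 37.94 mm

Part | A | x̄ᵢ | ȳᵢ | A·x̄ᵢ | A·ȳᵢ
rectangular portion | 8500.00 | 50.00 | 42.50 | 425000.00 | 361250.00
triangular portion | 4037.50 | 131.67 | 28.33 | 531604.17 | 114395.83
Σ | 12537.50 |  |  | 956604.17 | 475645.83
x_c = 956604.17 / 12537.50 = 76.30 mm
y_c = 475645.83 / 12537.50 = 37.94 mm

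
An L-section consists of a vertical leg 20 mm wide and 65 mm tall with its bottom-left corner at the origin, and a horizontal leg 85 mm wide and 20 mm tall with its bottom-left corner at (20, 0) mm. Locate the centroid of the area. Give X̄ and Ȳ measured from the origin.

vertical leg: A = 20 × 65 = 1300.00, centroid at (10.00, 32.50).
horizontal leg: A = 85 × 20 = 1700.00, centroid at (62.50, 10.00).
ΣA = 3000.00 mm²
ΣAX̄ = (1300.00)(10.00) + (1700.00)(62.50) = 119250.00 mm³
ΣAȲ = (1300.00)(32.50) + (1700.00)(10.00) = 59250.00 mm³
X̄ = 119250.00 / 3000.00 = 39.75 mm
Ȳ = 59250.00 / 3000.00 = 19.75 mm

X̄ = 39.75 mm, Ȳ = 19.75 mm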